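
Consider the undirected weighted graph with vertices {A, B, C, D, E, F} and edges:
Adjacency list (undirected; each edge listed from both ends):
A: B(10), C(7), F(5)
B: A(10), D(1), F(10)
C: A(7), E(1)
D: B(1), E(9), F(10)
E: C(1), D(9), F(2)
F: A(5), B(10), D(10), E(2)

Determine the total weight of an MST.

18

Kruskal: consider edges lightest-first.
B-D (1): add — endpoints in different components.
C-E (1): add — endpoints in different components.
E-F (2): add — endpoints in different components.
A-F (5): add — endpoints in different components.
A-C (7): skip — A and C already connected.
D-E (9): add — endpoints in different components.
MST edges: B-D, C-E, E-F, A-F, D-E; total weight 1+1+2+5+9 = 18.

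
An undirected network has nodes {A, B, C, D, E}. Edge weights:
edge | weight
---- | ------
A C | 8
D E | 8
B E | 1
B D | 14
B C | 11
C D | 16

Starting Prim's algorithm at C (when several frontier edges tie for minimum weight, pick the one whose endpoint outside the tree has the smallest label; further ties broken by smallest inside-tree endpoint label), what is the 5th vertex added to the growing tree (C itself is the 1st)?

Prim's algorithm from C:
Step 1: cheapest edge leaving the tree is A C (8); add A.
Step 2: cheapest edge leaving the tree is B C (11); add B.
Step 3: cheapest edge leaving the tree is B E (1); add E.
Step 4: cheapest edge leaving the tree is D E (8); add D.
Vertex order: C, A, B, E, D. The 5th vertex is D.

D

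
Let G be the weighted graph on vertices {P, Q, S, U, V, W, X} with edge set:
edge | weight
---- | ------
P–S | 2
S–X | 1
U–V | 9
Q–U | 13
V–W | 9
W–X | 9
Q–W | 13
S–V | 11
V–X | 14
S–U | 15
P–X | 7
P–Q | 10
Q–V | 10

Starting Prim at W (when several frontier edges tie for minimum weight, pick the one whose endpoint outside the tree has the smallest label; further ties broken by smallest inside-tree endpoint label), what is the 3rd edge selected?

Prim, starting at W.
Step 1: cheapest edge leaving the tree is V–W (9); add V.
Step 2: cheapest edge leaving the tree is U–V (9); add U.
Step 3: cheapest edge leaving the tree is W–X (9); add X.
Step 4: cheapest edge leaving the tree is S–X (1); add S.
Step 5: cheapest edge leaving the tree is P–S (2); add P.
Step 6: cheapest edge leaving the tree is P–Q (10); add Q.
The 3rd edge added is W–X.

W-X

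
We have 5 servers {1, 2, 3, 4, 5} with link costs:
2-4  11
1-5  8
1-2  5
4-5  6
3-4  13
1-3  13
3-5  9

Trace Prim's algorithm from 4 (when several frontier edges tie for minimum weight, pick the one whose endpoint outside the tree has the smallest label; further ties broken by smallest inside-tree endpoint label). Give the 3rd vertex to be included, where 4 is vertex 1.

1

Grow the tree from 4 using Prim:
Step 1: cheapest edge leaving the tree is 4-5 (6); add 5.
Step 2: cheapest edge leaving the tree is 1-5 (8); add 1.
Step 3: cheapest edge leaving the tree is 1-2 (5); add 2.
Step 4: cheapest edge leaving the tree is 3-5 (9); add 3.
Vertex order: 4, 5, 1, 2, 3. The 3rd vertex is 1.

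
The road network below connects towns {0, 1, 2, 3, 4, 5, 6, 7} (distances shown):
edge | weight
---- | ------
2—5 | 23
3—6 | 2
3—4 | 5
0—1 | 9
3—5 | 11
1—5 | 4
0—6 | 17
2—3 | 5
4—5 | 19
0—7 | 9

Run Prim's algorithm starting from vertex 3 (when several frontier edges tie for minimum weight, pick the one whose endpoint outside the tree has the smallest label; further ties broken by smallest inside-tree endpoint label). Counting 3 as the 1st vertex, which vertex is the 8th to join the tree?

Prim, starting at 3.
Step 1: frontier [3—6 2, 2—3 5, 3—4 5, 3—5 11] → take 3—6 (2); add 6.
Step 2: frontier [2—3 5, 3—4 5, 3—5 11, 0—6 17] → take 2—3 (5); add 2.
Step 3: frontier [2—5 23, 3—4 5, 3—5 11, 0—6 17] → take 3—4 (5); add 4.
Step 4: frontier [2—5 23, 3—5 11, 4—5 19, 0—6 17] → take 3—5 (11); add 5.
Step 5: frontier [1—5 4, 0—6 17] → take 1—5 (4); add 1.
Step 6: frontier [0—1 9, 0—6 17] → take 0—1 (9); add 0.
Step 7: frontier [0—7 9] → take 0—7 (9); add 7.
Vertex order: 3, 6, 2, 4, 5, 1, 0, 7. The 8th vertex is 7.

7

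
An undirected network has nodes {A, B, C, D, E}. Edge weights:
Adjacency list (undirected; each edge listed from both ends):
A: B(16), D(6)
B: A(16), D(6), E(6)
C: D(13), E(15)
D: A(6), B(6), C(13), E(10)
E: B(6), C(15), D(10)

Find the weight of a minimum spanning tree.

Prim, starting at E.
Step 1: cheapest edge leaving the tree is B-E (6); add B.
Step 2: cheapest edge leaving the tree is B-D (6); add D.
Step 3: cheapest edge leaving the tree is A-D (6); add A.
Step 4: cheapest edge leaving the tree is C-D (13); add C.
MST edges: B-E, B-D, A-D, C-D; total weight 6+6+6+13 = 31.

31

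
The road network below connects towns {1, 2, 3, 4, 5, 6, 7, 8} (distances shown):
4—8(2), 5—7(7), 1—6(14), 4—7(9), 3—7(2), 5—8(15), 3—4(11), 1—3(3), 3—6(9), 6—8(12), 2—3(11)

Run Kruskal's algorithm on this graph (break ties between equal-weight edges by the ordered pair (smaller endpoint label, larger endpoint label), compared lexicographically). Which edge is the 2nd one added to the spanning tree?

Kruskal: consider edges lightest-first.
3—7 (2): add — endpoints in different components.
4—8 (2): add — endpoints in different components.
1—3 (3): add — endpoints in different components.
5—7 (7): add — endpoints in different components.
3—6 (9): add — endpoints in different components.
4—7 (9): add — endpoints in different components.
2—3 (11): add — endpoints in different components.
The 2nd edge added is 4—8.

4-8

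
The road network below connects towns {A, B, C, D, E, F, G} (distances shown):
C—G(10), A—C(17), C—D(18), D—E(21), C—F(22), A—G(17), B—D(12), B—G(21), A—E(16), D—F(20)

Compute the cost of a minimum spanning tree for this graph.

93

Prim, starting at C.
Step 1: cheapest edge leaving the tree is C—G (10); add G.
Step 2: cheapest edge leaving the tree is A—C (17); add A.
Step 3: cheapest edge leaving the tree is A—E (16); add E.
Step 4: cheapest edge leaving the tree is C—D (18); add D.
Step 5: cheapest edge leaving the tree is B—D (12); add B.
Step 6: cheapest edge leaving the tree is D—F (20); add F.
MST edges: C—G, A—C, A—E, C—D, B—D, D—F; total weight 10+17+16+18+12+20 = 93.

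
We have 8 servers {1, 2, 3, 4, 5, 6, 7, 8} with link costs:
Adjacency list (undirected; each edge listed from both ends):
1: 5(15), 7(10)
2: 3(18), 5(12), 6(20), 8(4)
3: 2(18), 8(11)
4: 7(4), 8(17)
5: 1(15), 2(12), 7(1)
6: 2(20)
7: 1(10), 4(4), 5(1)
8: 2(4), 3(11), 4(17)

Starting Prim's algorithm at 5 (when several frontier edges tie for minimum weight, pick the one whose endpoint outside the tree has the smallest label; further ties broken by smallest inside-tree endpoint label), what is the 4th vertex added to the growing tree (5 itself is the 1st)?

Grow the tree from 5 using Prim:
Step 1: frontier [5-7 1, 2-5 12, 1-5 15] → take 5-7 (1); add 7.
Step 2: frontier [2-5 12, 1-5 15, 4-7 4, 1-7 10] → take 4-7 (4); add 4.
Step 3: frontier [4-8 17, 2-5 12, 1-5 15, 1-7 10] → take 1-7 (10); add 1.
Step 4: frontier [4-8 17, 2-5 12] → take 2-5 (12); add 2.
Step 5: frontier [2-8 4, 2-3 18, 2-6 20, 4-8 17] → take 2-8 (4); add 8.
Step 6: frontier [2-3 18, 2-6 20, 3-8 11] → take 3-8 (11); add 3.
Step 7: frontier [2-6 20] → take 2-6 (20); add 6.
Vertex order: 5, 7, 4, 1, 2, 8, 3, 6. The 4th vertex is 1.

1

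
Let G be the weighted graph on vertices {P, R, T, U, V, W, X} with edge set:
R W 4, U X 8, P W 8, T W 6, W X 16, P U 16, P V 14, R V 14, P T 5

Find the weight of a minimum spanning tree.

53

Sort edges by weight, then run Kruskal:
R W (4): add. Components now {U} {R,W} {P} {X} {V} {T}
P T (5): add. Components now {U} {R,W} {P,T} {X} {V}
T W (6): add. Components now {U} {P,R,T,W} {X} {V}
P W (8): skip — W and P already connected.
U X (8): add. Components now {U,X} {P,R,T,W} {V}
P V (14): add. Components now {U,X} {P,R,T,V,W}
R V (14): skip — V and R already connected.
P U (16): add. Components now {P,R,T,U,V,W,X}
MST edges: R W, P T, T W, U X, P V, P U; total weight 4+5+6+8+14+16 = 53.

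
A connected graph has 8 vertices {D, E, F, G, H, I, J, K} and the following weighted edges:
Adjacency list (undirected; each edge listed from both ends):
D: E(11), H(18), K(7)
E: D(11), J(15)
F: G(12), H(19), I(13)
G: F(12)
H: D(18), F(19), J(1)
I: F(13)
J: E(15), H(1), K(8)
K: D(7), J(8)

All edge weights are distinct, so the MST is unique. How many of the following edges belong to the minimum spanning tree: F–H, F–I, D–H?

2

Kruskal's algorithm — process edges by increasing weight (ties by edge label):
H–J (1): add — endpoints in different components.
D–K (7): add — endpoints in different components.
J–K (8): add — endpoints in different components.
D–E (11): add — endpoints in different components.
F–G (12): add — endpoints in different components.
F–I (13): add — endpoints in different components.
E–J (15): skip — E and J already connected.
D–H (18): skip — D and H already connected.
F–H (19): add — endpoints in different components.
MST edge set: {H–J, D–K, J–K, D–E, F–G, F–I, F–H}.
Of the listed edges, {F–H, F–I} are in the MST → 2.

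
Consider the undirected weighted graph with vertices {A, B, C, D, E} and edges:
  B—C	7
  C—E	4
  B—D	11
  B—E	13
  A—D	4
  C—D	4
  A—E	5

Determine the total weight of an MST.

19

Sort edges by weight, then run Kruskal:
A—D (4): add — endpoints in different components.
C—D (4): add — endpoints in different components.
C—E (4): add — endpoints in different components.
A—E (5): skip — A and E already connected.
B—C (7): add — endpoints in different components.
MST edges: A—D, C—D, C—E, B—C; total weight 4+4+4+7 = 19.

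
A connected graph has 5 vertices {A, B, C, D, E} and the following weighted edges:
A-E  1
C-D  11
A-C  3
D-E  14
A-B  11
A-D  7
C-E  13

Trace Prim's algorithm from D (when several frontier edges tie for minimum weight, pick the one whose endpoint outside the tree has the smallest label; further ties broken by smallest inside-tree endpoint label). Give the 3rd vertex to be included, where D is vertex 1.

E

Grow the tree from D using Prim:
Step 1: frontier [A-D 7, C-D 11, D-E 14] → take A-D (7); add A.
Step 2: frontier [A-E 1, A-C 3, A-B 11, C-D 11, D-E 14] → take A-E (1); add E.
Step 3: frontier [A-C 3, A-B 11, C-D 11, C-E 13] → take A-C (3); add C.
Step 4: frontier [A-B 11] → take A-B (11); add B.
Vertex order: D, A, E, C, B. The 3rd vertex is E.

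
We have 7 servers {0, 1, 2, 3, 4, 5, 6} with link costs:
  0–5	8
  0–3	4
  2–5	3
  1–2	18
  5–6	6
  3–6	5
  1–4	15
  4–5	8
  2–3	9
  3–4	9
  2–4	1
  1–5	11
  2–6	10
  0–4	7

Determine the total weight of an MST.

Prim, starting at 1.
Step 1: cheapest edge leaving the tree is 1–5 (11); add 5.
Step 2: cheapest edge leaving the tree is 2–5 (3); add 2.
Step 3: cheapest edge leaving the tree is 2–4 (1); add 4.
Step 4: cheapest edge leaving the tree is 5–6 (6); add 6.
Step 5: cheapest edge leaving the tree is 3–6 (5); add 3.
Step 6: cheapest edge leaving the tree is 0–3 (4); add 0.
MST edges: 1–5, 2–5, 2–4, 5–6, 3–6, 0–3; total weight 11+3+1+6+5+4 = 30.

30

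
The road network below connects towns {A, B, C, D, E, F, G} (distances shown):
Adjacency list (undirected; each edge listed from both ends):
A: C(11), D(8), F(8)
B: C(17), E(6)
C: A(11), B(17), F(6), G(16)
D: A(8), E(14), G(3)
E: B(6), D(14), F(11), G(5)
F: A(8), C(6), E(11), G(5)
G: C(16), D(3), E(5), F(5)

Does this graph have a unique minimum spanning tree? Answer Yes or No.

No

Kruskal: consider edges lightest-first.
D-G (3): add — endpoints in different components.
E-G (5): add — endpoints in different components.
F-G (5): add — endpoints in different components.
B-E (6): add — endpoints in different components.
C-F (6): add — endpoints in different components.
A-D (8): add — endpoints in different components.
Non-tree edge A-F has weight 8, equal to the heaviest edge on its tree cycle — swapping gives another MST of the same weight. Not unique.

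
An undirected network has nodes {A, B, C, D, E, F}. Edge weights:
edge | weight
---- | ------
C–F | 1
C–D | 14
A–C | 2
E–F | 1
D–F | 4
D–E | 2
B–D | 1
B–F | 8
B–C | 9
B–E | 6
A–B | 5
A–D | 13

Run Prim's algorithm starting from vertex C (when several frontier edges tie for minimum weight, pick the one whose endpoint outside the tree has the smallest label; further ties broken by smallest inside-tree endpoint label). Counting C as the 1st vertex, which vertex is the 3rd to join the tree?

E

Prim, starting at C.
Step 1: cheapest edge leaving the tree is C–F (1); add F.
Step 2: cheapest edge leaving the tree is E–F (1); add E.
Step 3: cheapest edge leaving the tree is A–C (2); add A.
Step 4: cheapest edge leaving the tree is D–E (2); add D.
Step 5: cheapest edge leaving the tree is B–D (1); add B.
Vertex order: C, F, E, A, D, B. The 3rd vertex is E.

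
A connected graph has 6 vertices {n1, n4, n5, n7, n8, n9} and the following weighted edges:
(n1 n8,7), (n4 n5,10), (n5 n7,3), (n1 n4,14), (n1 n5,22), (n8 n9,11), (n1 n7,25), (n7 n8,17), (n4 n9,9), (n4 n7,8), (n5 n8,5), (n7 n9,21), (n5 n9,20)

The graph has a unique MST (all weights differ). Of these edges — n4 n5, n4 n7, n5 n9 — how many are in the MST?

1

Kruskal's algorithm — process edges by increasing weight (ties by edge label):
n5 n7 (3): add — endpoints in different components.
n5 n8 (5): add — endpoints in different components.
n1 n8 (7): add — endpoints in different components.
n4 n7 (8): add — endpoints in different components.
n4 n9 (9): add — endpoints in different components.
MST edge set: {n5 n7, n5 n8, n1 n8, n4 n7, n4 n9}.
Of the listed edges, {n4 n7} are in the MST → 1.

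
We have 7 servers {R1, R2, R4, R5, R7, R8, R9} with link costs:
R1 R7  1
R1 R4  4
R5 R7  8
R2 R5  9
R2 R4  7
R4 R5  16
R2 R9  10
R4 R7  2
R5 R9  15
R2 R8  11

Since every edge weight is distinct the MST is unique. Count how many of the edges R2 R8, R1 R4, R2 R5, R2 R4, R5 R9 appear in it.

2

Kruskal's algorithm — process edges by increasing weight (ties by edge label):
R1 R7 (1): add — endpoints in different components.
R4 R7 (2): add — endpoints in different components.
R1 R4 (4): skip — R1 and R4 already connected.
R2 R4 (7): add — endpoints in different components.
R5 R7 (8): add — endpoints in different components.
R2 R5 (9): skip — R2 and R5 already connected.
R2 R9 (10): add — endpoints in different components.
R2 R8 (11): add — endpoints in different components.
MST edge set: {R1 R7, R4 R7, R2 R4, R5 R7, R2 R9, R2 R8}.
Of the listed edges, {R2 R8, R2 R4} are in the MST → 2.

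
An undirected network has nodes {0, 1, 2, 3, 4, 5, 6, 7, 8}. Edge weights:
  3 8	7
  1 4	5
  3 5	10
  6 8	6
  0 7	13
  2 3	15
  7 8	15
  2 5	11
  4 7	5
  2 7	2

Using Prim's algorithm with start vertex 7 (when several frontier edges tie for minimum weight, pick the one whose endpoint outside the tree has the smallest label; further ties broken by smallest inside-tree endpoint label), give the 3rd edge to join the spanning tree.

1-4

Prim, starting at 7.
Step 1: cheapest edge leaving the tree is 2 7 (2); add 2.
Step 2: cheapest edge leaving the tree is 4 7 (5); add 4.
Step 3: cheapest edge leaving the tree is 1 4 (5); add 1.
Step 4: cheapest edge leaving the tree is 2 5 (11); add 5.
Step 5: cheapest edge leaving the tree is 3 5 (10); add 3.
Step 6: cheapest edge leaving the tree is 3 8 (7); add 8.
Step 7: cheapest edge leaving the tree is 6 8 (6); add 6.
Step 8: cheapest edge leaving the tree is 0 7 (13); add 0.
The 3rd edge added is 1 4.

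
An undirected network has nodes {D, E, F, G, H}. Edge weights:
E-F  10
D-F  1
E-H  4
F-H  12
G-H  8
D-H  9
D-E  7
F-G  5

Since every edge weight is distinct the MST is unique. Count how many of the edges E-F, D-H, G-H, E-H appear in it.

1

Kruskal: consider edges lightest-first.
D-F (1): add — endpoints in different components.
E-H (4): add — endpoints in different components.
F-G (5): add — endpoints in different components.
D-E (7): add — endpoints in different components.
MST edge set: {D-F, E-H, F-G, D-E}.
Of the listed edges, {E-H} are in the MST → 1.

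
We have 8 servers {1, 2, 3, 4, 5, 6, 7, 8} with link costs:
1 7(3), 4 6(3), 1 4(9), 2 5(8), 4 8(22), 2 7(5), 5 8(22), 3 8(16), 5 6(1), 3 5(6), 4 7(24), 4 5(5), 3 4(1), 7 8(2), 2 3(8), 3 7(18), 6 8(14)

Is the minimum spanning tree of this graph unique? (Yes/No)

Kruskal: consider edges lightest-first.
3 4 (1): add — endpoints in different components.
5 6 (1): add — endpoints in different components.
7 8 (2): add — endpoints in different components.
1 7 (3): add — endpoints in different components.
4 6 (3): add — endpoints in different components.
2 7 (5): add — endpoints in different components.
4 5 (5): skip — 4 and 5 already connected.
3 5 (6): skip — 3 and 5 already connected.
2 3 (8): add — endpoints in different components.
Non-tree edge 2 5 has weight 8, equal to the heaviest edge on its tree cycle — swapping gives another MST of the same weight. Not unique.

No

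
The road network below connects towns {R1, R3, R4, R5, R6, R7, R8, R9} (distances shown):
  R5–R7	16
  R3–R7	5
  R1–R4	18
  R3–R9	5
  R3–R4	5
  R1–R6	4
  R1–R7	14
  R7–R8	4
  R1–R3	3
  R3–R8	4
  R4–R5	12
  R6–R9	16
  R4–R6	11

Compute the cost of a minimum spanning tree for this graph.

37

Kruskal's algorithm — process edges by increasing weight (ties by edge label):
R1–R3 (3): add — endpoints in different components.
R1–R6 (4): add — endpoints in different components.
R3–R8 (4): add — endpoints in different components.
R7–R8 (4): add — endpoints in different components.
R3–R4 (5): add — endpoints in different components.
R3–R7 (5): skip — R7 and R3 already connected.
R3–R9 (5): add — endpoints in different components.
R4–R6 (11): skip — R6 and R4 already connected.
R4–R5 (12): add — endpoints in different components.
MST edges: R1–R3, R1–R6, R3–R8, R7–R8, R3–R4, R3–R9, R4–R5; total weight 3+4+4+4+5+5+12 = 37.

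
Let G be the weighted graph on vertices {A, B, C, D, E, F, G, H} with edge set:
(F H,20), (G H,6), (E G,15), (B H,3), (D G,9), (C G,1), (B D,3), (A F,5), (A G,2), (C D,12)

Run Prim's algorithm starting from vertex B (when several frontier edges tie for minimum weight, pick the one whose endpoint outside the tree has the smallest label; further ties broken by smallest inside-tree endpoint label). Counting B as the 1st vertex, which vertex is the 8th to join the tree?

E

Grow the tree from B using Prim:
Step 1: cheapest edge leaving the tree is B D (3); add D.
Step 2: cheapest edge leaving the tree is B H (3); add H.
Step 3: cheapest edge leaving the tree is G H (6); add G.
Step 4: cheapest edge leaving the tree is C G (1); add C.
Step 5: cheapest edge leaving the tree is A G (2); add A.
Step 6: cheapest edge leaving the tree is A F (5); add F.
Step 7: cheapest edge leaving the tree is E G (15); add E.
Vertex order: B, D, H, G, C, A, F, E. The 8th vertex is E.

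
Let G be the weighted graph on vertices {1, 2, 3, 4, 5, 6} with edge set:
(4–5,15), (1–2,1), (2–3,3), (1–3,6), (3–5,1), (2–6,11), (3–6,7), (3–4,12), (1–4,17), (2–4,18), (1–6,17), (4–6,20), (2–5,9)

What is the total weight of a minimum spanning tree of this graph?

Prim's algorithm from 4:
Step 1: frontier [3–4 12, 4–5 15, 1–4 17, 2–4 18, 4–6 20] → take 3–4 (12); add 3.
Step 2: frontier [3–5 1, 2–3 3, 1–3 6, 3–6 7, 4–5 15, 1–4 17, 2–4 18, 4–6 20] → take 3–5 (1); add 5.
Step 3: frontier [2–3 3, 1–3 6, 3–6 7, 1–4 17, 2–4 18, 4–6 20, 2–5 9] → take 2–3 (3); add 2.
Step 4: frontier [1–2 1, 2–6 11, 1–3 6, 3–6 7, 1–4 17, 4–6 20] → take 1–2 (1); add 1.
Step 5: frontier [1–6 17, 2–6 11, 3–6 7, 4–6 20] → take 3–6 (7); add 6.
MST edges: 3–4, 3–5, 2–3, 1–2, 3–6; total weight 12+1+3+1+7 = 24.

24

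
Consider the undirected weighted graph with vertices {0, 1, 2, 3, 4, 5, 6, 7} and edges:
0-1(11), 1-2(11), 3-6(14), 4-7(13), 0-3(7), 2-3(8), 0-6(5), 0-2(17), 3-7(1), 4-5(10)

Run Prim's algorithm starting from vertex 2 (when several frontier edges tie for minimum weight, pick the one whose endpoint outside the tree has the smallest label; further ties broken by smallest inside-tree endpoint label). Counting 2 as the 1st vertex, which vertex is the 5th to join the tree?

6

Prim's algorithm from 2:
Step 1: frontier [2-3 8, 1-2 11, 0-2 17] → take 2-3 (8); add 3.
Step 2: frontier [1-2 11, 0-2 17, 3-7 1, 0-3 7, 3-6 14] → take 3-7 (1); add 7.
Step 3: frontier [1-2 11, 0-2 17, 0-3 7, 3-6 14, 4-7 13] → take 0-3 (7); add 0.
Step 4: frontier [0-6 5, 0-1 11, 1-2 11, 3-6 14, 4-7 13] → take 0-6 (5); add 6.
Step 5: frontier [0-1 11, 1-2 11, 4-7 13] → take 0-1 (11); add 1.
Step 6: frontier [4-7 13] → take 4-7 (13); add 4.
Step 7: frontier [4-5 10] → take 4-5 (10); add 5.
Vertex order: 2, 3, 7, 0, 6, 1, 4, 5. The 5th vertex is 6.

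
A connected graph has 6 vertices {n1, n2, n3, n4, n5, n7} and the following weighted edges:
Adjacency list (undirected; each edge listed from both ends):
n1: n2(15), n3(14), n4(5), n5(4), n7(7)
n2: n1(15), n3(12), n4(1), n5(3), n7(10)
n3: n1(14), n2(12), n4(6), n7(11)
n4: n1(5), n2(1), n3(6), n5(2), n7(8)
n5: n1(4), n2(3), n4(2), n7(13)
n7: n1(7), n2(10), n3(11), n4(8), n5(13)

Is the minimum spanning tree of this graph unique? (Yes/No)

Sort edges by weight, then run Kruskal:
n2 n4 (1): add — endpoints in different components.
n4 n5 (2): add — endpoints in different components.
n2 n5 (3): skip — n5 and n2 already connected.
n1 n5 (4): add — endpoints in different components.
n1 n4 (5): skip — n1 and n4 already connected.
n3 n4 (6): add — endpoints in different components.
n1 n7 (7): add — endpoints in different components.
Every non-tree edge has weight strictly greater than the heaviest edge on the tree path between its endpoints, so the MST is unique.

Yes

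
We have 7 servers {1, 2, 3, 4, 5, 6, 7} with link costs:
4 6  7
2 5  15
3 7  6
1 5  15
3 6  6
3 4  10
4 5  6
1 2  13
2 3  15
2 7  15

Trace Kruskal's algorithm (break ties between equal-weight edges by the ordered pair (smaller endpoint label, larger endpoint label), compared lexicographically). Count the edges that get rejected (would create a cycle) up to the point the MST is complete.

1

Kruskal: consider edges lightest-first.
3 6 (6): add. Components now {1} {2} {3,6} {4} {5} {7}
3 7 (6): add. Components now {1} {2} {3,6,7} {4} {5}
4 5 (6): add. Components now {1} {2} {3,6,7} {4,5}
4 6 (7): add. Components now {1} {2} {3,4,5,6,7}
3 4 (10): skip — 3 and 4 already connected.
1 2 (13): add. Components now {1,2} {3,4,5,6,7}
1 5 (15): add. Components now {1,2,3,4,5,6,7}
Edges rejected before the tree was complete: 1.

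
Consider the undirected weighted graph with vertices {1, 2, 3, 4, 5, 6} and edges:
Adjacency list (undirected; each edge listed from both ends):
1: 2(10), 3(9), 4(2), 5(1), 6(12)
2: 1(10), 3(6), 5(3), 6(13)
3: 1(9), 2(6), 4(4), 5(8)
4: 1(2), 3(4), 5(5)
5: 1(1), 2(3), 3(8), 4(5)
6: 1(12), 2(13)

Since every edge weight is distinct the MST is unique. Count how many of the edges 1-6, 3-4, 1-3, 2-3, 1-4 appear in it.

3

Kruskal's algorithm — process edges by increasing weight (ties by edge label):
1-5 (1): add — endpoints in different components.
1-4 (2): add — endpoints in different components.
2-5 (3): add — endpoints in different components.
3-4 (4): add — endpoints in different components.
4-5 (5): skip — 4 and 5 already connected.
2-3 (6): skip — 2 and 3 already connected.
3-5 (8): skip — 3 and 5 already connected.
1-3 (9): skip — 1 and 3 already connected.
1-2 (10): skip — 1 and 2 already connected.
1-6 (12): add — endpoints in different components.
MST edge set: {1-5, 1-4, 2-5, 3-4, 1-6}.
Of the listed edges, {1-6, 3-4, 1-4} are in the MST → 3.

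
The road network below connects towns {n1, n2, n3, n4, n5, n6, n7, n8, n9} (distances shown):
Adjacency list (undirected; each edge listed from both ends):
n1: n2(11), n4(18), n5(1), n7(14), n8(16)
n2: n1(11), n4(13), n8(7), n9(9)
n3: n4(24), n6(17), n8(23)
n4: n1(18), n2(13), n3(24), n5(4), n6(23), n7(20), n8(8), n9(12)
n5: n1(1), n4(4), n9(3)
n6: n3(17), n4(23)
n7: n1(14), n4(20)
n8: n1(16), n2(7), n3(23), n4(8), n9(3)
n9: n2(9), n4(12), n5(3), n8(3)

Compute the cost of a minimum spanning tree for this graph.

72

Kruskal: consider edges lightest-first.
n1—n5 (1): add — endpoints in different components.
n5—n9 (3): add — endpoints in different components.
n8—n9 (3): add — endpoints in different components.
n4—n5 (4): add — endpoints in different components.
n2—n8 (7): add — endpoints in different components.
n4—n8 (8): skip — n4 and n8 already connected.
n2—n9 (9): skip — n2 and n9 already connected.
n1—n2 (11): skip — n2 and n1 already connected.
n4—n9 (12): skip — n9 and n4 already connected.
n2—n4 (13): skip — n2 and n4 already connected.
n1—n7 (14): add — endpoints in different components.
n1—n8 (16): skip — n1 and n8 already connected.
n3—n6 (17): add — endpoints in different components.
n1—n4 (18): skip — n1 and n4 already connected.
n4—n7 (20): skip — n7 and n4 already connected.
n3—n8 (23): add — endpoints in different components.
MST edges: n1—n5, n5—n9, n8—n9, n4—n5, n2—n8, n1—n7, n3—n6, n3—n8; total weight 1+3+3+4+7+14+17+23 = 72.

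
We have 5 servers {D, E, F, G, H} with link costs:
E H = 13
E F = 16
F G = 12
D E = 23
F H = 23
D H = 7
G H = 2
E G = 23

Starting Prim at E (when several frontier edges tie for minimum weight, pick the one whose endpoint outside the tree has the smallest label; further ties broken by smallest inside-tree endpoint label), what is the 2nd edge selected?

G-H

Prim's algorithm from E:
Step 1: cheapest edge leaving the tree is E H (13); add H.
Step 2: cheapest edge leaving the tree is G H (2); add G.
Step 3: cheapest edge leaving the tree is D H (7); add D.
Step 4: cheapest edge leaving the tree is F G (12); add F.
The 2nd edge added is G H.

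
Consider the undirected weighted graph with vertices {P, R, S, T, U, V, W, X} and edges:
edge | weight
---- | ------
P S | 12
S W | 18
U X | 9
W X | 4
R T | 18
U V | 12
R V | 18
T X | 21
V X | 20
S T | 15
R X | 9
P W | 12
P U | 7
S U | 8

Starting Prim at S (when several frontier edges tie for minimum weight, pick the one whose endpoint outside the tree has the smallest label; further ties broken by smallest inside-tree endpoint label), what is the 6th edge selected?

U-V

Prim, starting at S.
Step 1: frontier [S U 8, P S 12, S T 15, S W 18] → take S U (8); add U.
Step 2: frontier [P S 12, S T 15, S W 18, P U 7, U X 9, U V 12] → take P U (7); add P.
Step 3: frontier [P W 12, S T 15, S W 18, U X 9, U V 12] → take U X (9); add X.
Step 4: frontier [P W 12, S T 15, S W 18, U V 12, W X 4, R X 9, V X 20, T X 21] → take W X (4); add W.
Step 5: frontier [S T 15, U V 12, R X 9, V X 20, T X 21] → take R X (9); add R.
Step 6: frontier [R T 18, R V 18, S T 15, U V 12, V X 20, T X 21] → take U V (12); add V.
Step 7: frontier [R T 18, S T 15, T X 21] → take S T (15); add T.
The 6th edge added is U V.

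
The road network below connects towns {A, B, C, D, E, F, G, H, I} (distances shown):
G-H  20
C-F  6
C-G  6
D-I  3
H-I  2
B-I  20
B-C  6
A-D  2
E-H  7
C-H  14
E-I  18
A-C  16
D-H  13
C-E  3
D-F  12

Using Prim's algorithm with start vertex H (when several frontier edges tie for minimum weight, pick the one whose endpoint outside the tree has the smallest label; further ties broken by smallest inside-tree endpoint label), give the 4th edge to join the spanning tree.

Prim's algorithm from H:
Step 1: cheapest edge leaving the tree is H-I (2); add I.
Step 2: cheapest edge leaving the tree is D-I (3); add D.
Step 3: cheapest edge leaving the tree is A-D (2); add A.
Step 4: cheapest edge leaving the tree is E-H (7); add E.
Step 5: cheapest edge leaving the tree is C-E (3); add C.
Step 6: cheapest edge leaving the tree is B-C (6); add B.
Step 7: cheapest edge leaving the tree is C-F (6); add F.
Step 8: cheapest edge leaving the tree is C-G (6); add G.
The 4th edge added is E-H.

E-H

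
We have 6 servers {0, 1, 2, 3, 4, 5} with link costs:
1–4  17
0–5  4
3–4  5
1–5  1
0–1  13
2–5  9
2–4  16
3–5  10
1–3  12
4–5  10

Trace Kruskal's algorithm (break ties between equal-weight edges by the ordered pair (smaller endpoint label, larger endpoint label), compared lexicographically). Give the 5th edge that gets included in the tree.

3-5

Kruskal: consider edges lightest-first.
1–5 (1): add — endpoints in different components.
0–5 (4): add — endpoints in different components.
3–4 (5): add — endpoints in different components.
2–5 (9): add — endpoints in different components.
3–5 (10): add — endpoints in different components.
The 5th edge added is 3–5.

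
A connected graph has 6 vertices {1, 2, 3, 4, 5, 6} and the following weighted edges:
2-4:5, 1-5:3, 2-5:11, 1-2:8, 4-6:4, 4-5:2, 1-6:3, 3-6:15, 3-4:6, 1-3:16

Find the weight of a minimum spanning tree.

Prim, starting at 5.
Step 1: cheapest edge leaving the tree is 4-5 (2); add 4.
Step 2: cheapest edge leaving the tree is 1-5 (3); add 1.
Step 3: cheapest edge leaving the tree is 1-6 (3); add 6.
Step 4: cheapest edge leaving the tree is 2-4 (5); add 2.
Step 5: cheapest edge leaving the tree is 3-4 (6); add 3.
MST edges: 4-5, 1-5, 1-6, 2-4, 3-4; total weight 2+3+3+5+6 = 19.

19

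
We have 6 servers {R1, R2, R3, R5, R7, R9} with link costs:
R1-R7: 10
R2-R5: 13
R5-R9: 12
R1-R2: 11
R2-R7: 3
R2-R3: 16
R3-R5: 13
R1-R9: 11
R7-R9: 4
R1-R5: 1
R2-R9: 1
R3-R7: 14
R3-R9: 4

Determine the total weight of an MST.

Prim, starting at R2.
Step 1: cheapest edge leaving the tree is R2-R9 (1); add R9.
Step 2: cheapest edge leaving the tree is R2-R7 (3); add R7.
Step 3: cheapest edge leaving the tree is R3-R9 (4); add R3.
Step 4: cheapest edge leaving the tree is R1-R7 (10); add R1.
Step 5: cheapest edge leaving the tree is R1-R5 (1); add R5.
MST edges: R2-R9, R2-R7, R3-R9, R1-R7, R1-R5; total weight 1+3+4+10+1 = 19.

19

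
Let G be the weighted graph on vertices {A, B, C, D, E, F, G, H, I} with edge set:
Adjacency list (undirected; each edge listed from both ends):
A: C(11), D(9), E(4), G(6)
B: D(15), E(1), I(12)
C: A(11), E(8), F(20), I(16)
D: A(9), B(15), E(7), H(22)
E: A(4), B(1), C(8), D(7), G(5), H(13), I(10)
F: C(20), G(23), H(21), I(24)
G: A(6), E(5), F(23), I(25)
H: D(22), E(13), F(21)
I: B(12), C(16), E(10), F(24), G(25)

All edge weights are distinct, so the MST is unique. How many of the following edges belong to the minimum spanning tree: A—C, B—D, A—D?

Kruskal: consider edges lightest-first.
B—E (1): add — endpoints in different components.
A—E (4): add — endpoints in different components.
E—G (5): add — endpoints in different components.
A—G (6): skip — A and G already connected.
D—E (7): add — endpoints in different components.
C—E (8): add — endpoints in different components.
A—D (9): skip — A and D already connected.
E—I (10): add — endpoints in different components.
A—C (11): skip — A and C already connected.
B—I (12): skip — B and I already connected.
E—H (13): add — endpoints in different components.
B—D (15): skip — B and D already connected.
C—I (16): skip — C and I already connected.
C—F (20): add — endpoints in different components.
MST edge set: {B—E, A—E, E—G, D—E, C—E, E—I, E—H, C—F}.
Of the listed edges, {} are in the MST → 0.

0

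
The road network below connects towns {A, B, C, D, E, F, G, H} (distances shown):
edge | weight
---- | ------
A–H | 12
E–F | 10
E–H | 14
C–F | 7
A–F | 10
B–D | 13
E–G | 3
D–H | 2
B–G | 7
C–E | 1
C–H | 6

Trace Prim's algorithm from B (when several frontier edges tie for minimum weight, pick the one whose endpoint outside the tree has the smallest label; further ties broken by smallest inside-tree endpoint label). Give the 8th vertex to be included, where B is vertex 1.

A

Prim's algorithm from B:
Step 1: frontier [B–G 7, B–D 13] → take B–G (7); add G.
Step 2: frontier [B–D 13, E–G 3] → take E–G (3); add E.
Step 3: frontier [B–D 13, C–E 1, E–F 10, E–H 14] → take C–E (1); add C.
Step 4: frontier [B–D 13, C–H 6, C–F 7, E–F 10, E–H 14] → take C–H (6); add H.
Step 5: frontier [B–D 13, C–F 7, E–F 10, D–H 2, A–H 12] → take D–H (2); add D.
Step 6: frontier [C–F 7, E–F 10, A–H 12] → take C–F (7); add F.
Step 7: frontier [A–F 10, A–H 12] → take A–F (10); add A.
Vertex order: B, G, E, C, H, D, F, A. The 8th vertex is A.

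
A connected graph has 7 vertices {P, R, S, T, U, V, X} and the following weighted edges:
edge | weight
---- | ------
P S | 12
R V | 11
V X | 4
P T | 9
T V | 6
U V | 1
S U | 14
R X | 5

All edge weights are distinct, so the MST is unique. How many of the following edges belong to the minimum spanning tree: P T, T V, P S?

3

Kruskal: consider edges lightest-first.
U V (1): add — endpoints in different components.
V X (4): add — endpoints in different components.
R X (5): add — endpoints in different components.
T V (6): add — endpoints in different components.
P T (9): add — endpoints in different components.
R V (11): skip — R and V already connected.
P S (12): add — endpoints in different components.
MST edge set: {U V, V X, R X, T V, P T, P S}.
Of the listed edges, {P T, T V, P S} are in the MST → 3.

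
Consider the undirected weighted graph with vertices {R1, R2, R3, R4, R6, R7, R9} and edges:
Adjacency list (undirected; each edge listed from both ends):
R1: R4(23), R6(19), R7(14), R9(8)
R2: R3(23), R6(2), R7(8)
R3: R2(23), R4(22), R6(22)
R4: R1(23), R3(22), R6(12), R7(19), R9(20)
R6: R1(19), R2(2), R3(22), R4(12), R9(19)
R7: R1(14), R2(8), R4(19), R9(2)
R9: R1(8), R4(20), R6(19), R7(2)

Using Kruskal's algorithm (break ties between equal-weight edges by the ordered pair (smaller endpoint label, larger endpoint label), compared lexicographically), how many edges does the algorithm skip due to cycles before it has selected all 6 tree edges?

Sort edges by weight, then run Kruskal:
R2 R6 (2): add — endpoints in different components.
R7 R9 (2): add — endpoints in different components.
R1 R9 (8): add — endpoints in different components.
R2 R7 (8): add — endpoints in different components.
R4 R6 (12): add — endpoints in different components.
R1 R7 (14): skip — R7 and R1 already connected.
R1 R6 (19): skip — R1 and R6 already connected.
R4 R7 (19): skip — R7 and R4 already connected.
R6 R9 (19): skip — R9 and R6 already connected.
R4 R9 (20): skip — R9 and R4 already connected.
R3 R4 (22): add — endpoints in different components.
Edges rejected before the tree was complete: 5.

5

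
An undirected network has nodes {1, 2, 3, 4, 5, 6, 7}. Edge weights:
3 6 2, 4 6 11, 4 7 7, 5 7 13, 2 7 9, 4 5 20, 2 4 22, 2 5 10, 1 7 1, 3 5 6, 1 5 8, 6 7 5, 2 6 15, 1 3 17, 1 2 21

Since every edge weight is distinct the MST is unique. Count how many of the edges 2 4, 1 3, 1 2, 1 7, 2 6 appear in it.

1

Sort edges by weight, then run Kruskal:
1 7 (1): add — endpoints in different components.
3 6 (2): add — endpoints in different components.
6 7 (5): add — endpoints in different components.
3 5 (6): add — endpoints in different components.
4 7 (7): add — endpoints in different components.
1 5 (8): skip — 1 and 5 already connected.
2 7 (9): add — endpoints in different components.
MST edge set: {1 7, 3 6, 6 7, 3 5, 4 7, 2 7}.
Of the listed edges, {1 7} are in the MST → 1.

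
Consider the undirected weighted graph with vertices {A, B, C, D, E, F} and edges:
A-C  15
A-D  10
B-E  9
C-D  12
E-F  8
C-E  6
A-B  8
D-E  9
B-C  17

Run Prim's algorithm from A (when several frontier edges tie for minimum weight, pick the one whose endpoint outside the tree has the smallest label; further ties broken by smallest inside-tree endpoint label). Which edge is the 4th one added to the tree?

E-F

Prim, starting at A.
Step 1: cheapest edge leaving the tree is A-B (8); add B.
Step 2: cheapest edge leaving the tree is B-E (9); add E.
Step 3: cheapest edge leaving the tree is C-E (6); add C.
Step 4: cheapest edge leaving the tree is E-F (8); add F.
Step 5: cheapest edge leaving the tree is D-E (9); add D.
The 4th edge added is E-F.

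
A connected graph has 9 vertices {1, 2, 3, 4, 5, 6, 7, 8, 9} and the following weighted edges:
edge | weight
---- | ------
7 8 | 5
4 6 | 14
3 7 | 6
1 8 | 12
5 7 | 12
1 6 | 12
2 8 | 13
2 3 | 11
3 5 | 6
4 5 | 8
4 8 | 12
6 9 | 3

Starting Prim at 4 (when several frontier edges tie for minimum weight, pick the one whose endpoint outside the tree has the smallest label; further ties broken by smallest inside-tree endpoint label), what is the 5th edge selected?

Prim, starting at 4.
Step 1: cheapest edge leaving the tree is 4 5 (8); add 5.
Step 2: cheapest edge leaving the tree is 3 5 (6); add 3.
Step 3: cheapest edge leaving the tree is 3 7 (6); add 7.
Step 4: cheapest edge leaving the tree is 7 8 (5); add 8.
Step 5: cheapest edge leaving the tree is 2 3 (11); add 2.
Step 6: cheapest edge leaving the tree is 1 8 (12); add 1.
Step 7: cheapest edge leaving the tree is 1 6 (12); add 6.
Step 8: cheapest edge leaving the tree is 6 9 (3); add 9.
The 5th edge added is 2 3.

2-3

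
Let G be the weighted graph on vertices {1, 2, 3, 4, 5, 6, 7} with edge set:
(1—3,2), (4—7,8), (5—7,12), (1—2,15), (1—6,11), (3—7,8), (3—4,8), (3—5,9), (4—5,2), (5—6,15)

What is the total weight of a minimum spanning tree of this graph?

46

Prim's algorithm from 3:
Step 1: frontier [1—3 2, 3—4 8, 3—7 8, 3—5 9] → take 1—3 (2); add 1.
Step 2: frontier [1—6 11, 1—2 15, 3—4 8, 3—7 8, 3—5 9] → take 3—4 (8); add 4.
Step 3: frontier [1—6 11, 1—2 15, 3—7 8, 3—5 9, 4—5 2, 4—7 8] → take 4—5 (2); add 5.
Step 4: frontier [1—6 11, 1—2 15, 3—7 8, 4—7 8, 5—7 12, 5—6 15] → take 3—7 (8); add 7.
Step 5: frontier [1—6 11, 1—2 15, 5—6 15] → take 1—6 (11); add 6.
Step 6: frontier [1—2 15] → take 1—2 (15); add 2.
MST edges: 1—3, 3—4, 4—5, 3—7, 1—6, 1—2; total weight 2+8+2+8+11+15 = 46.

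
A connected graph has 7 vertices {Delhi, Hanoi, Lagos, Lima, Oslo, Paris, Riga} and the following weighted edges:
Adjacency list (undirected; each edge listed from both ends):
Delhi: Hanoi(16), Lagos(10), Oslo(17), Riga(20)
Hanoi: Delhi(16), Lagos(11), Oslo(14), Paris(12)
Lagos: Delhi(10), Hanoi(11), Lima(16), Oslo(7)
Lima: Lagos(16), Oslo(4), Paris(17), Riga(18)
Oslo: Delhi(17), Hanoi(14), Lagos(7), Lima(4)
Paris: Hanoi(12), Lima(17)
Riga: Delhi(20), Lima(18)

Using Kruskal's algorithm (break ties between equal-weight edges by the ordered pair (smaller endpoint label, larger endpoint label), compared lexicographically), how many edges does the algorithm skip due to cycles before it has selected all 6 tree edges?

5

Kruskal's algorithm — process edges by increasing weight (ties by edge label):
Lima—Oslo (4): add — endpoints in different components.
Lagos—Oslo (7): add — endpoints in different components.
Delhi—Lagos (10): add — endpoints in different components.
Hanoi—Lagos (11): add — endpoints in different components.
Hanoi—Paris (12): add — endpoints in different components.
Hanoi—Oslo (14): skip — Oslo and Hanoi already connected.
Delhi—Hanoi (16): skip — Delhi and Hanoi already connected.
Lagos—Lima (16): skip — Lima and Lagos already connected.
Delhi—Oslo (17): skip — Oslo and Delhi already connected.
Lima—Paris (17): skip — Paris and Lima already connected.
Lima—Riga (18): add — endpoints in different components.
Edges rejected before the tree was complete: 5.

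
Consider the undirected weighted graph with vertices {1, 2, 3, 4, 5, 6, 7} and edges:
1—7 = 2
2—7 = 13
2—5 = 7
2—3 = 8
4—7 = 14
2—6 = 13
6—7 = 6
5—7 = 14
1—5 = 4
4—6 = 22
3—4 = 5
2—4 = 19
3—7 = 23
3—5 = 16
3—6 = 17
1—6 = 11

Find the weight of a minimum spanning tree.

Prim, starting at 2.
Step 1: cheapest edge leaving the tree is 2—5 (7); add 5.
Step 2: cheapest edge leaving the tree is 1—5 (4); add 1.
Step 3: cheapest edge leaving the tree is 1—7 (2); add 7.
Step 4: cheapest edge leaving the tree is 6—7 (6); add 6.
Step 5: cheapest edge leaving the tree is 2—3 (8); add 3.
Step 6: cheapest edge leaving the tree is 3—4 (5); add 4.
MST edges: 2—5, 1—5, 1—7, 6—7, 2—3, 3—4; total weight 7+4+2+6+8+5 = 32.

32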